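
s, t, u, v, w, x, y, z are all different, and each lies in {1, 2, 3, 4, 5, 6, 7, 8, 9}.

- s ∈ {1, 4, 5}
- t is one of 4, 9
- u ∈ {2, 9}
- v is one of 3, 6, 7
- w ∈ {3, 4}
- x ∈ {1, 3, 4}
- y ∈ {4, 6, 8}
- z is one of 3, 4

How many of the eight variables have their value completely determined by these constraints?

4

w and z between them cover only {3, 4} — a naked pair. Remove those values from s, t, v, x, y.
t's domain is down to {9}, so t = 9. Strike 9 from u.
u has just one choice, so u = 2.
x's domain is down to {1}, so x = 1. Strike 1 from s.
s has just one choice, so s = 5.
Determined: s=5, t=9, u=2, x=1. The other variables each still have more than one consistent value. That makes 4.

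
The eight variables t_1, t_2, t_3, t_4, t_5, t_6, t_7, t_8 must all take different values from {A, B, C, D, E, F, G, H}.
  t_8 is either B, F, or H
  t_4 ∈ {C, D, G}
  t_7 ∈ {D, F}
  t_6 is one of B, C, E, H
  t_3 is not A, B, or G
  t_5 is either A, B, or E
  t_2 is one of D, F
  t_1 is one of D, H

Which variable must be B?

t_8

The 8 variables together cover exactly {A, B, C, D, E, F, G, H} — 8 values for 8 variables — and A appears only in t_5's list, so t_5 = A.
The 7 still-open variables together cover exactly {B, C, D, E, F, G, H} — 7 values for 7 variables — and G appears only in t_4's list, so t_4 = G.
t_2 and t_7 between them cover only {D, F} — a naked pair. Remove those values from t_1, t_3, t_8.
t_1 must be H (only option left). Strike H from t_3, t_6, t_8.
So B goes to t_8.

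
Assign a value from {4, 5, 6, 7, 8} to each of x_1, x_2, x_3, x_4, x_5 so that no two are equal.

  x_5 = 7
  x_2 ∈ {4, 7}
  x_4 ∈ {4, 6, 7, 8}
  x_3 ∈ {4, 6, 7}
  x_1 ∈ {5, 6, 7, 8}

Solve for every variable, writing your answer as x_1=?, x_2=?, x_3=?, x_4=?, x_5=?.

x_1=5, x_2=4, x_3=6, x_4=8, x_5=7

x_5 has just one choice, so x_5 = 7. Strike 7 from x_1, x_2, x_3, x_4.
x_2 must be 4 (only option left). Remove 4 from x_3, x_4.
x_3 must be 6 (only option left). So x_1, x_4 can't be 6.
x_4 has just one choice, so x_4 = 8. So x_1 can't be 8.
x_1 must be 5 (only option left).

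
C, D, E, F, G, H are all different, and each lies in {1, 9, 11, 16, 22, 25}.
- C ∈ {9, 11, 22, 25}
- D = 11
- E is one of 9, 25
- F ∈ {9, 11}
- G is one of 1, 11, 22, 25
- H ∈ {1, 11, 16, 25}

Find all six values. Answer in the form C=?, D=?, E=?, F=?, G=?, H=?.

C=22, D=11, E=25, F=9, G=1, H=16

D must be 11 (only option left). So C, F, G, H can't be 11.
F has just one choice, so F = 9. So C, E can't be 9.
That leaves E = 25. Remove 25 from C, G, H.
That leaves C = 22. So G can't be 22.
G's domain is down to {1}, so G = 1. Strike 1 from H.
H has just one choice, so H = 16.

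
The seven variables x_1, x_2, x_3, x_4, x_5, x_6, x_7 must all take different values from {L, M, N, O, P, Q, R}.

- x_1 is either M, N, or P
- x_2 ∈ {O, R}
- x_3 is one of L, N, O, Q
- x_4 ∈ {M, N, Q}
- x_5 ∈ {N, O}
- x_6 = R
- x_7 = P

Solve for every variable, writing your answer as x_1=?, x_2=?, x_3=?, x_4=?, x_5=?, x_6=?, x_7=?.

x_1=M, x_2=O, x_3=L, x_4=Q, x_5=N, x_6=R, x_7=P

x_6 has just one choice, so x_6 = R. Eliminate R elsewhere: x_2.
x_7 must be P (only option left). Eliminate P elsewhere: x_1.
x_2 has just one choice, so x_2 = O. So x_3, x_5 can't be O.
That leaves x_5 = N. So x_1, x_3, x_4 can't be N.
x_1 must be M (only option left). Strike M from x_4.
That leaves x_4 = Q. Remove Q from x_3.
x_3's domain is down to {L}, so x_3 = L.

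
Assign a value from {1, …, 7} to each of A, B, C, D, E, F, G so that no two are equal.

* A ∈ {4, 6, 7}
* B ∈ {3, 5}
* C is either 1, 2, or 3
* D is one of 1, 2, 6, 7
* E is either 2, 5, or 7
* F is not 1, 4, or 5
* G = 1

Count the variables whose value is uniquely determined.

2

G's domain is down to {1}, so G = 1. Eliminate 1 elsewhere: C, D.
The 6 still-open variables together cover exactly {2, 3, 4, 5, 6, 7} — 6 values for 6 variables — and 4 appears only in A's list, so A = 4.
Determined: A=4, G=1. The other variables each still have more than one consistent value. That makes 2.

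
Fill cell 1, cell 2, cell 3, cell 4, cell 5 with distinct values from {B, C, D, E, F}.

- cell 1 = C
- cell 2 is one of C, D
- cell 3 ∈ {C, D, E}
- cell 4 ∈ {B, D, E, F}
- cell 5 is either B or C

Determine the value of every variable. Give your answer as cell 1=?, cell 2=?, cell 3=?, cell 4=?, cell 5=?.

cell 1 has just one choice, so cell 1 = C. Eliminate C elsewhere: cell 2, cell 3, cell 5.
cell 2 must be D (only option left). Remove D from cell 3, cell 4.
cell 3's domain is down to {E}, so cell 3 = E. So cell 4 can't be E.
cell 5 must be B (only option left). Eliminate B elsewhere: cell 4.
cell 4 must be F (only option left).

cell 1=C, cell 2=D, cell 3=E, cell 4=F, cell 5=B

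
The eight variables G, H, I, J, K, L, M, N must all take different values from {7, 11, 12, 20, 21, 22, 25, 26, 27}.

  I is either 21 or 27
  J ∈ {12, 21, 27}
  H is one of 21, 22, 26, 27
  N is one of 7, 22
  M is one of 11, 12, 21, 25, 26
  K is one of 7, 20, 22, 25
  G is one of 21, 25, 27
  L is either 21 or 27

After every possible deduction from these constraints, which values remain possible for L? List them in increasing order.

21, 27

The 2 variables I and L are confined to {21, 27}, which locks those values in; drop them from G, H, J, M.
That leaves G = 25. Remove 25 from K, M.
That leaves J = 12. Remove 12 from M.
No further eliminations apply; L can still be any of 21, 27.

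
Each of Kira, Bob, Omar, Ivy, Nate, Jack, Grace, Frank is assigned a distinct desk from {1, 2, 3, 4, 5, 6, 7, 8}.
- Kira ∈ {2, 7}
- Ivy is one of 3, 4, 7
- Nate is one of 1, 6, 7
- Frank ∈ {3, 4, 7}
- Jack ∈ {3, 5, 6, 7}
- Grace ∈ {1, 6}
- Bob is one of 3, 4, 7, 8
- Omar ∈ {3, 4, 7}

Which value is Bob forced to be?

The 8 variables draw from only 8 values {1, 2, 3, 4, 5, 6, 7, 8}, so each is used; only Kira can be 2, hence Kira = 2.
Among the 7 still-open variables, 5 fits only Jack (and all 7 values in {1, 3, 4, 5, 6, 7, 8} must be used), so Jack = 5.
The 6 still-open variables together cover exactly {1, 3, 4, 6, 7, 8} — 6 values for 6 variables — and 8 appears only in Bob's list, so Bob = 8.

8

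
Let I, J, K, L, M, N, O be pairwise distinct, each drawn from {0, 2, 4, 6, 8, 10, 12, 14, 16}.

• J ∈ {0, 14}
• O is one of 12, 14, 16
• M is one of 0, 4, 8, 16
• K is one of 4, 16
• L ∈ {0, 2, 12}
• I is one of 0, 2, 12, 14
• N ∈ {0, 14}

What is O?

16

Among the 7 variables, 8 fits only M (and all 7 values in {0, 2, 4, 8, 12, 14, 16} must be used), so M = 8.
Among the 6 still-open variables, 4 fits only K (and all 6 values in {0, 2, 4, 12, 14, 16} must be used), so K = 4.
The 5 still-open variables draw from only 5 values {0, 2, 12, 14, 16}, so each is used; only O can be 16, hence O = 16.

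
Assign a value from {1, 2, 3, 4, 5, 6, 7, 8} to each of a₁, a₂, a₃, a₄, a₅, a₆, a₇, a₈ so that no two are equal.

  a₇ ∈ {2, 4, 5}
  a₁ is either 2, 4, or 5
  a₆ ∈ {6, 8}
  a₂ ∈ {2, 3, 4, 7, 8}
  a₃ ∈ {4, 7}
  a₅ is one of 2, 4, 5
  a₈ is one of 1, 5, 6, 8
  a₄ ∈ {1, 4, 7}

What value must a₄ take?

1

Among the 8 variables, 3 fits only a₂ (and all 8 values in {1, 2, 3, 4, 5, 6, 7, 8} must be used), so a₂ = 3.
a₁, a₅, a₇ between them cover only {2, 4, 5} — a naked triple. Remove those values from a₃, a₄, a₈.
That leaves a₃ = 7. Remove 7 from a₄.
So a₄ = 1.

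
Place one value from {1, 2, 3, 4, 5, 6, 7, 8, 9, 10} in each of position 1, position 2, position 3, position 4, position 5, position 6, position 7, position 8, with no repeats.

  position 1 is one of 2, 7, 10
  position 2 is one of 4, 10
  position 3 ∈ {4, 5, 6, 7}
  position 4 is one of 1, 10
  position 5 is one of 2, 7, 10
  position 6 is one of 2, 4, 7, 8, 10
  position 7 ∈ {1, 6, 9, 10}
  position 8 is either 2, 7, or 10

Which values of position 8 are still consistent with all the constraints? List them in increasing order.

position 1, position 5, position 8 between them cover only {2, 7, 10} — a naked triple. Remove those values from position 2, position 3, position 4, position 6, position 7.
That leaves position 2 = 4. So position 3, position 6 can't be 4.
position 4's domain is down to {1}, so position 4 = 1. Strike 1 from position 7.
position 6 must be 8 (only option left).
No further eliminations apply; position 8 can still be any of 2, 7, 10.

2, 7, 10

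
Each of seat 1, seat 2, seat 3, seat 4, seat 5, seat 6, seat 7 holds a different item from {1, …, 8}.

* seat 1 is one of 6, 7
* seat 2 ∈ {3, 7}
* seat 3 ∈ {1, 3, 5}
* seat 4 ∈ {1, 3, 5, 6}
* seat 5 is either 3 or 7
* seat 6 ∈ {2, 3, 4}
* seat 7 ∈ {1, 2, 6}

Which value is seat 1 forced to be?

6

The 7 variables draw from only 7 values {1, 2, 3, 4, 5, 6, 7}, so each is used; only seat 6 can be 4, hence seat 6 = 4.
The 6 still-open variables together cover exactly {1, 2, 3, 5, 6, 7} — 6 values for 6 variables — and 2 appears only in seat 7's list, so seat 7 = 2.
seat 2 and seat 5 share exactly the 2 values {3, 7}; by pigeonhole those values go to them, so strike 3, 7 from seat 1, seat 3, seat 4.
So seat 1 = 6.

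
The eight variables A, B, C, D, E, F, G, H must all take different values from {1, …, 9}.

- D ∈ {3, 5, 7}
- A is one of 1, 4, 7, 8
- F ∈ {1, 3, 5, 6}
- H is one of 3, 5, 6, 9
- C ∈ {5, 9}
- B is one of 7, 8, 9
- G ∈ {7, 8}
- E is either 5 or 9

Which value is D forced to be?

Among the 8 variables, 4 fits only A (and all 8 values in {1, 3, 4, 5, 6, 7, 8, 9} must be used), so A = 4.
The 7 still-open variables together cover exactly {1, 3, 5, 6, 7, 8, 9} — 7 values for 7 variables — and 1 appears only in F's list, so F = 1.
The 6 still-open variables together cover exactly {3, 5, 6, 7, 8, 9} — 6 values for 6 variables — and 6 appears only in H's list, so H = 6.
The 5 still-open variables draw from only 5 values {3, 5, 7, 8, 9}, so each is used; only D can be 3, hence D = 3.

3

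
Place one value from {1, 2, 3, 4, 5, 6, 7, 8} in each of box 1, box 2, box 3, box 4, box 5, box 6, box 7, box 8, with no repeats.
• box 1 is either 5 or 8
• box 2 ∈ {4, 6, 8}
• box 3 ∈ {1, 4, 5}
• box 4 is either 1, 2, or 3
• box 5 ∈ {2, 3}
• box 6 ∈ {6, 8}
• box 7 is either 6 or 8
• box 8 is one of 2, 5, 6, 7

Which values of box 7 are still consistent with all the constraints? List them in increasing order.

The 8 variables together cover exactly {1, 2, 3, 4, 5, 6, 7, 8} — 8 values for 8 variables — and 7 appears only in box 8's list, so box 8 = 7.
box 6 and box 7 between them cover only {6, 8} — a naked pair. Remove those values from box 1, box 2.
box 1 has just one choice, so box 1 = 5. So box 3 can't be 5.
box 2 has just one choice, so box 2 = 4. Remove 4 from box 3.
box 3 has just one choice, so box 3 = 1. Remove 1 from box 4.
No further eliminations apply; box 7 can still be any of 6, 8.

6, 8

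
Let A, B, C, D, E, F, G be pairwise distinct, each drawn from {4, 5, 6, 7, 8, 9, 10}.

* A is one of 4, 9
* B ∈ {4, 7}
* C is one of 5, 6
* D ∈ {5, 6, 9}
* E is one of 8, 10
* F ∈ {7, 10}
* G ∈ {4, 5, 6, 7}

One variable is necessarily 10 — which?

The 7 variables draw from only 7 values {4, 5, 6, 7, 8, 9, 10}, so each is used; only E can be 8, hence E = 8.
The 6 still-open variables draw from only 6 values {4, 5, 6, 7, 9, 10}, so each is used; only F can be 10, hence F = 10.

F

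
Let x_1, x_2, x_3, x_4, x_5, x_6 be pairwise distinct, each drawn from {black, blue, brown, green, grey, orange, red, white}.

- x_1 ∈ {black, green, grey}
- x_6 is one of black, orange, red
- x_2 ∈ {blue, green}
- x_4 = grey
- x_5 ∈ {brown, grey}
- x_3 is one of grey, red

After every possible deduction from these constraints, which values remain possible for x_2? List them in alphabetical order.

blue, green

x_4's domain is down to {grey}, so x_4 = grey. Remove grey from x_1, x_3, x_5.
x_5 has just one choice, so x_5 = brown.
x_3's domain is down to {red}, so x_3 = red. So x_6 can't be red.
No further eliminations apply; x_2 can still be any of blue, green.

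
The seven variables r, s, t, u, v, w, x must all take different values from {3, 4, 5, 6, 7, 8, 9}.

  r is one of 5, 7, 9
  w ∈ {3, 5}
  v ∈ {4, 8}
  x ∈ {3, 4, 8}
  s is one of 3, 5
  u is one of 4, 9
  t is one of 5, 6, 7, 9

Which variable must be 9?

Among the 7 variables, 6 fits only t (and all 7 values in {3, 4, 5, 6, 7, 8, 9} must be used), so t = 6.
The 6 still-open variables together cover exactly {3, 4, 5, 7, 8, 9} — 6 values for 6 variables — and 7 appears only in r's list, so r = 7.
Among the 5 still-open variables, 9 fits only u (and all 5 values in {3, 4, 5, 8, 9} must be used), so u = 9.

u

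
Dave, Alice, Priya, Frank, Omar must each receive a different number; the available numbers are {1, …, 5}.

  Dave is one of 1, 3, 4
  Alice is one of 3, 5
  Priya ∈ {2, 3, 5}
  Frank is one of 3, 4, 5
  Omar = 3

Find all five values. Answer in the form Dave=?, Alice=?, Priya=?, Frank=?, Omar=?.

Omar's domain is down to {3}, so Omar = 3. Eliminate 3 elsewhere: Dave, Alice, Priya, Frank.
Alice's domain is down to {5}, so Alice = 5. Strike 5 from Priya, Frank.
That leaves Priya = 2.
Frank must be 4 (only option left). Remove 4 from Dave.
Dave has just one choice, so Dave = 1.

Dave=1, Alice=5, Priya=2, Frank=4, Omar=3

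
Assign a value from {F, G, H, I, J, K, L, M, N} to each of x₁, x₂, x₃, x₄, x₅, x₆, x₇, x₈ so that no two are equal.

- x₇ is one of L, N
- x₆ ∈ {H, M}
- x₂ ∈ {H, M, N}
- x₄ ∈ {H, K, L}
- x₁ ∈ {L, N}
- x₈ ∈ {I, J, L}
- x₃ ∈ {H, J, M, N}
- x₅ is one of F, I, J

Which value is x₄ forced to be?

K

The 8 variables draw from only 8 values {F, H, I, J, K, L, M, N}, so each is used; only x₅ can be F, hence x₅ = F.
The 7 still-open variables together cover exactly {H, I, J, K, L, M, N} — 7 values for 7 variables — and I appears only in x₈'s list, so x₈ = I.
The 6 still-open variables together cover exactly {H, J, K, L, M, N} — 6 values for 6 variables — and J appears only in x₃'s list, so x₃ = J.
The 5 still-open variables together cover exactly {H, K, L, M, N} — 5 values for 5 variables — and K appears only in x₄'s list, so x₄ = K.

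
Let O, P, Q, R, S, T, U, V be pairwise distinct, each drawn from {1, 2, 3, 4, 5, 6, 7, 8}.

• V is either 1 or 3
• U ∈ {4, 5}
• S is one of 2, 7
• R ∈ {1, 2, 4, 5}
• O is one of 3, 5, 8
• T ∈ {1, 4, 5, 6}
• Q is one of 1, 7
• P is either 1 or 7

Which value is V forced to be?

The 8 variables draw from only 8 values {1, 2, 3, 4, 5, 6, 7, 8}, so each is used; only T can be 6, hence T = 6.
The 7 still-open variables draw from only 7 values {1, 2, 3, 4, 5, 7, 8}, so each is used; only O can be 8, hence O = 8.
The 6 still-open variables together cover exactly {1, 2, 3, 4, 5, 7} — 6 values for 6 variables — and 3 appears only in V's list, so V = 3.

3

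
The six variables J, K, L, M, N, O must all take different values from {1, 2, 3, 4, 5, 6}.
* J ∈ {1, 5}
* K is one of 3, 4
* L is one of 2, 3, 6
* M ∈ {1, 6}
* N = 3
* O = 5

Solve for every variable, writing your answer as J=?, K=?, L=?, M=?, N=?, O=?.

J=1, K=4, L=2, M=6, N=3, O=5

N must be 3 (only option left). Remove 3 from K, L.
O has just one choice, so O = 5. Remove 5 from J.
J must be 1 (only option left). Strike 1 from M.
That leaves K = 4.
That leaves M = 6. Strike 6 from L.
L's domain is down to {2}, so L = 2.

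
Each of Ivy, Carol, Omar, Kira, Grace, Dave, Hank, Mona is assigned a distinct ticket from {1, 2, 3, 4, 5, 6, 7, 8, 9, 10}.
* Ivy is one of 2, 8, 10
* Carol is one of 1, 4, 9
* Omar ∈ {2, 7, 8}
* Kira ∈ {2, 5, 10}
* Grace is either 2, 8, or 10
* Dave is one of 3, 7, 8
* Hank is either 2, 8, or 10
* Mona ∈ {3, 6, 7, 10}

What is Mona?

6

Ivy, Grace, Hank share exactly the 3 values {2, 8, 10}; by pigeonhole those values go to them, so strike 2, 8, 10 from Omar, Kira, Dave, Mona.
Omar's domain is down to {7}, so Omar = 7. Eliminate 7 elsewhere: Dave, Mona.
Kira has just one choice, so Kira = 5.
Dave has just one choice, so Dave = 3. Strike 3 from Mona.
So Mona = 6.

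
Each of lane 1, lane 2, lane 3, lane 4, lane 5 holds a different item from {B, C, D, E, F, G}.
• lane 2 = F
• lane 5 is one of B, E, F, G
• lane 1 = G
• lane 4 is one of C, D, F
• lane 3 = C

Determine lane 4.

lane 1 has just one choice, so lane 1 = G. So lane 5 can't be G.
lane 2 must be F (only option left). Eliminate F elsewhere: lane 4, lane 5.
lane 3 has just one choice, so lane 3 = C. Strike C from lane 4.
So lane 4 = D.

D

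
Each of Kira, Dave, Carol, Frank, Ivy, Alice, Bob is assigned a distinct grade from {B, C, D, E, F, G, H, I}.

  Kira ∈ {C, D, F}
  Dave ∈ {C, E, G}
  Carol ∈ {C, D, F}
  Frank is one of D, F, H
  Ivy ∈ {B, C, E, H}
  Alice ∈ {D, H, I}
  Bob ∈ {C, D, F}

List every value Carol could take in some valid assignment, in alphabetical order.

The 3 variables Kira, Carol, Bob are confined to {C, D, F}, which locks those values in; drop them from Dave, Frank, Ivy, Alice.
That leaves Frank = H. Eliminate H elsewhere: Ivy, Alice.
Alice must be I (only option left).
No further eliminations apply; Carol can still be any of C, D, F.

C, D, F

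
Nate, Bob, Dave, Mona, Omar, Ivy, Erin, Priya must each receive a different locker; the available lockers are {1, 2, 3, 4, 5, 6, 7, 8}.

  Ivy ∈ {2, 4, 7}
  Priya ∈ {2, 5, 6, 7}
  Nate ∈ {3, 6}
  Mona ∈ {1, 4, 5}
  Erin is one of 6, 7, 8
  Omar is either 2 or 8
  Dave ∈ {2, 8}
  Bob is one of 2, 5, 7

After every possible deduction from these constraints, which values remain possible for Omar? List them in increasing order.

The 8 variables draw from only 8 values {1, 2, 3, 4, 5, 6, 7, 8}, so each is used; only Mona can be 1, hence Mona = 1.
Among the 7 still-open variables, 3 fits only Nate (and all 7 values in {2, 3, 4, 5, 6, 7, 8} must be used), so Nate = 3.
The 6 still-open variables together cover exactly {2, 4, 5, 6, 7, 8} — 6 values for 6 variables — and 4 appears only in Ivy's list, so Ivy = 4.
The 2 variables Dave and Omar are confined to {2, 8}, which locks those values in; drop them from Bob, Erin, Priya.
No further eliminations apply; Omar can still be any of 2, 8.

2, 8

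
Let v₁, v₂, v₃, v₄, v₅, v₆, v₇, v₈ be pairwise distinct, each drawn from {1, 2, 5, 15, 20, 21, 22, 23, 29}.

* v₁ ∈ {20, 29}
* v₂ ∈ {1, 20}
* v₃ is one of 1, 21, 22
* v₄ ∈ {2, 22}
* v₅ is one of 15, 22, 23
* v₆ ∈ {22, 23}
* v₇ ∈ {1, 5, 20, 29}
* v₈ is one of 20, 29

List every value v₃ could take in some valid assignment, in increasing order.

v₁ and v₈ between them cover only {20, 29} — a naked pair. Remove those values from v₂, v₇.
v₂ must be 1 (only option left). Eliminate 1 elsewhere: v₃, v₇.
v₇ has just one choice, so v₇ = 5.
No further eliminations apply; v₃ can still be any of 21, 22.

21, 22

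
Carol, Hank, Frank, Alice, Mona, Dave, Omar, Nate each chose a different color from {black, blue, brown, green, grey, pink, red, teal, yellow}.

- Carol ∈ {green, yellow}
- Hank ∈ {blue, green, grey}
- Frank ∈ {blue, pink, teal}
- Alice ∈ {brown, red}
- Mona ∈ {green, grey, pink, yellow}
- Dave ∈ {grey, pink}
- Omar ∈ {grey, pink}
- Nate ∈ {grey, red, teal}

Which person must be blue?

The 8 variables together cover exactly {blue, brown, green, grey, pink, red, teal, yellow} — 8 values for 8 variables — and brown appears only in Alice's list, so Alice = brown.
The 7 still-open variables together cover exactly {blue, green, grey, pink, red, teal, yellow} — 7 values for 7 variables — and red appears only in Nate's list, so Nate = red.
Among the 6 still-open variables, teal fits only Frank (and all 6 values in {blue, green, grey, pink, teal, yellow} must be used), so Frank = teal.
The 5 still-open variables draw from only 5 values {blue, green, grey, pink, yellow}, so each is used; only Hank can be blue, hence Hank = blue.

Hank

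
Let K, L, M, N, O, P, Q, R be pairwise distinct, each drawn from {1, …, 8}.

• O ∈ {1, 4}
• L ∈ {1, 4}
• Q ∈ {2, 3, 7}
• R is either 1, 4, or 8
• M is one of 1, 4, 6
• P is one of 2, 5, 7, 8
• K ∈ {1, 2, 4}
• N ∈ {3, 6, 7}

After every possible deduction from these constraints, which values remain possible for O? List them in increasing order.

The 8 variables together cover exactly {1, 2, 3, 4, 5, 6, 7, 8} — 8 values for 8 variables — and 5 appears only in P's list, so P = 5.
The 7 still-open variables together cover exactly {1, 2, 3, 4, 6, 7, 8} — 7 values for 7 variables — and 8 appears only in R's list, so R = 8.
L and O share exactly the 2 values {1, 4}; by pigeonhole those values go to them, so strike 1, 4 from K, M.
K must be 2 (only option left). Strike 2 from Q.
M's domain is down to {6}, so M = 6. So N can't be 6.
No further eliminations apply; O can still be any of 1, 4.

1, 4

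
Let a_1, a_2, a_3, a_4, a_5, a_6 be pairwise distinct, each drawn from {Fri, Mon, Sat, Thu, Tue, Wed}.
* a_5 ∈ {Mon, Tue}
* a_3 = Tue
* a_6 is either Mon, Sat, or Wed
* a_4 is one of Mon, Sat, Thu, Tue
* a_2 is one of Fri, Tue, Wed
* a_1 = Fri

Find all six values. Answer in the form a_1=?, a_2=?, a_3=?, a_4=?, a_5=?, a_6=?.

a_1 must be Fri (only option left). Remove Fri from a_2.
a_3's domain is down to {Tue}, so a_3 = Tue. So a_2, a_4, a_5 can't be Tue.
a_5 must be Mon (only option left). Remove Mon from a_4, a_6.
a_2 must be Wed (only option left). Eliminate Wed elsewhere: a_6.
a_6 must be Sat (only option left). Strike Sat from a_4.
a_4 must be Thu (only option left).

a_1=Fri, a_2=Wed, a_3=Tue, a_4=Thu, a_5=Mon, a_6=Sat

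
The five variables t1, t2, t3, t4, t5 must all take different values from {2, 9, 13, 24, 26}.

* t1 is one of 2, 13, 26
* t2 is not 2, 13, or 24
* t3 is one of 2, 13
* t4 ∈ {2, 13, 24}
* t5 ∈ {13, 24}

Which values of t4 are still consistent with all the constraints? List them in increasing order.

2, 13, 24

Among the 5 variables, 9 fits only t2 (and all 5 values in {2, 9, 13, 24, 26} must be used), so t2 = 9.
Among the 4 still-open variables, 26 fits only t1 (and all 4 values in {2, 13, 24, 26} must be used), so t1 = 26.
No further eliminations apply; t4 can still be any of 2, 13, 24.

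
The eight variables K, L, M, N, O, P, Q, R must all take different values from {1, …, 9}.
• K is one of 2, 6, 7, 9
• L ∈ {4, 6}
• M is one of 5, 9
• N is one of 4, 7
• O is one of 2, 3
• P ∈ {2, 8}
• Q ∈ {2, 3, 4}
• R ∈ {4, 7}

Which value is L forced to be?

6

Among the 8 variables, 5 fits only M (and all 8 values in {2, 3, 4, 5, 6, 7, 8, 9} must be used), so M = 5.
The 7 still-open variables draw from only 7 values {2, 3, 4, 6, 7, 8, 9}, so each is used; only P can be 8, hence P = 8.
Among the 6 still-open variables, 9 fits only K (and all 6 values in {2, 3, 4, 6, 7, 9} must be used), so K = 9.
Among the 5 still-open variables, 6 fits only L (and all 5 values in {2, 3, 4, 6, 7} must be used), so L = 6.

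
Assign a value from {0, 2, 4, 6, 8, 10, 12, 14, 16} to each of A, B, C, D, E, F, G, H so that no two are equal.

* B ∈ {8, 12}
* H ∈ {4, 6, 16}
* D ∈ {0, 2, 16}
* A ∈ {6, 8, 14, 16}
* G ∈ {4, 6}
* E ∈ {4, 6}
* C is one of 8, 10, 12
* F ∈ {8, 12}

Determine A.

14

The 2 variables B and F are confined to {8, 12}, which locks those values in; drop them from A, C.
That leaves C = 10.
The 2 variables E and G are confined to {4, 6}, which locks those values in; drop them from A, H.
H's domain is down to {16}, so H = 16. So A, D can't be 16.
So A = 14.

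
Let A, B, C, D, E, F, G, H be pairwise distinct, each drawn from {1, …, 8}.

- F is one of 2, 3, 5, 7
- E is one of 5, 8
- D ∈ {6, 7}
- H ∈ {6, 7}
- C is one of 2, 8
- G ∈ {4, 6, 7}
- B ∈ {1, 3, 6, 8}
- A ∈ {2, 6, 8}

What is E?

The 8 variables draw from only 8 values {1, 2, 3, 4, 5, 6, 7, 8}, so each is used; only B can be 1, hence B = 1.
The 7 still-open variables together cover exactly {2, 3, 4, 5, 6, 7, 8} — 7 values for 7 variables — and 3 appears only in F's list, so F = 3.
The 6 still-open variables together cover exactly {2, 4, 5, 6, 7, 8} — 6 values for 6 variables — and 4 appears only in G's list, so G = 4.
Among the 5 still-open variables, 5 fits only E (and all 5 values in {2, 5, 6, 7, 8} must be used), so E = 5.

5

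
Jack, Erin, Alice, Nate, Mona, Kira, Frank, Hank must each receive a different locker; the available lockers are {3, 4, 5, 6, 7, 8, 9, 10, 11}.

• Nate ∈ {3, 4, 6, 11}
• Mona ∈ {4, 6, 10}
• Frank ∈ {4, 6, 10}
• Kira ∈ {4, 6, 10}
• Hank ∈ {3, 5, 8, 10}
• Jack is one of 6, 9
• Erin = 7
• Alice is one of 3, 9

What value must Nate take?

11

Erin's domain is down to {7}, so Erin = 7.
The 3 variables Mona, Kira, Frank are confined to {4, 6, 10}, which locks those values in; drop them from Jack, Nate, Hank.
Jack must be 9 (only option left). So Alice can't be 9.
Alice must be 3 (only option left). Remove 3 from Nate, Hank.
So Nate = 11.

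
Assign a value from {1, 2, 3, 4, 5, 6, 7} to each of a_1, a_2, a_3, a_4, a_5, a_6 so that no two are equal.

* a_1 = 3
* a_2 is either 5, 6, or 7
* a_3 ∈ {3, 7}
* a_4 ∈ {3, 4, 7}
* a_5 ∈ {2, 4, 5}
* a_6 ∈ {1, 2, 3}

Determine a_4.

a_1 has just one choice, so a_1 = 3. So a_3, a_4, a_6 can't be 3.
a_3's domain is down to {7}, so a_3 = 7. Remove 7 from a_2, a_4.
So a_4 = 4.

4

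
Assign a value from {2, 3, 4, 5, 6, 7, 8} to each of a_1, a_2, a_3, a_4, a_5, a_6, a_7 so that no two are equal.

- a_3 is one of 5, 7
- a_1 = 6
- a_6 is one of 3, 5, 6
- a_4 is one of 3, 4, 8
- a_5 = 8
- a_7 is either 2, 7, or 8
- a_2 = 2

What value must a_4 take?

4

a_1 has just one choice, so a_1 = 6. Remove 6 from a_6.
That leaves a_2 = 2. So a_7 can't be 2.
a_5's domain is down to {8}, so a_5 = 8. Remove 8 from a_4, a_7.
That leaves a_7 = 7. Eliminate 7 elsewhere: a_3.
a_3 must be 5 (only option left). So a_6 can't be 5.
That leaves a_6 = 3. So a_4 can't be 3.
So a_4 = 4.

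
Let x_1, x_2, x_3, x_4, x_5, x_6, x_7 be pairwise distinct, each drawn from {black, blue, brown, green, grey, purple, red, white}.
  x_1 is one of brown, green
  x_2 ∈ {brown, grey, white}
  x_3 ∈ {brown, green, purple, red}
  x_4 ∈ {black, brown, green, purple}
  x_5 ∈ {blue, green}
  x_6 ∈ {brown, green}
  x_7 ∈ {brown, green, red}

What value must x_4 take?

black

The 2 variables x_1 and x_6 are confined to {brown, green}, which locks those values in; drop them from x_2, x_3, x_4, x_5, x_7.
x_5 has just one choice, so x_5 = blue.
x_7 has just one choice, so x_7 = red. Eliminate red elsewhere: x_3.
That leaves x_3 = purple. Eliminate purple elsewhere: x_4.
So x_4 = black.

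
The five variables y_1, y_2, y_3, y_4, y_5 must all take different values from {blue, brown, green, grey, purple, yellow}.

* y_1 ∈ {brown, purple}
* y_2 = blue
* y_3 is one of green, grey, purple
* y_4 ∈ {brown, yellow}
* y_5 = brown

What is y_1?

purple

y_2 must be blue (only option left).
y_5's domain is down to {brown}, so y_5 = brown. So y_1, y_4 can't be brown.
So y_1 = purple.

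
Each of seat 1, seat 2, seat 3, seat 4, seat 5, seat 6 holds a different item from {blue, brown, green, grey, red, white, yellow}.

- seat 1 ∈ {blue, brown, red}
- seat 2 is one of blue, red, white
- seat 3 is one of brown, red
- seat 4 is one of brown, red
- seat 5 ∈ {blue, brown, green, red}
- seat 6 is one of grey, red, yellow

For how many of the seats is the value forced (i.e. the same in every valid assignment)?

3

seat 3 and seat 4 share exactly the 2 values {brown, red}; by pigeonhole those values go to them, so strike brown, red from seat 1, seat 2, seat 5, seat 6.
That leaves seat 1 = blue. So seat 2, seat 5 can't be blue.
That leaves seat 2 = white.
seat 5's domain is down to {green}, so seat 5 = green.
Determined: seat 1=blue, seat 2=white, seat 5=green. The other seats each still have more than one consistent value. That makes 3.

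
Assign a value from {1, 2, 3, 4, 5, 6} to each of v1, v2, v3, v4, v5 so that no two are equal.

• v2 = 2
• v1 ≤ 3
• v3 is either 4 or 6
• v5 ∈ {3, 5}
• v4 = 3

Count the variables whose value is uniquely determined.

4

v2 has just one choice, so v2 = 2. Eliminate 2 elsewhere: v1.
v4 must be 3 (only option left). Strike 3 from v1, v5.
v5 has just one choice, so v5 = 5.
v1 has just one choice, so v1 = 1.
Determined: v1=1, v2=2, v4=3, v5=5. The other variables each still have more than one consistent value. That makes 4.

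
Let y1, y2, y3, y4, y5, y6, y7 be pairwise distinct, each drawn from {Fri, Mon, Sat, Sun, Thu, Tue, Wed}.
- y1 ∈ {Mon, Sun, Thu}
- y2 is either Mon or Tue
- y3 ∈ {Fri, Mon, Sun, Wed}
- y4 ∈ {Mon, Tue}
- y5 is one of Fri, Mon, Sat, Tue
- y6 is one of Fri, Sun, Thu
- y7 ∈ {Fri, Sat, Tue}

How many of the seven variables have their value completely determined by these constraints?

1

The 7 variables draw from only 7 values {Fri, Mon, Sat, Sun, Thu, Tue, Wed}, so each is used; only y3 can be Wed, hence y3 = Wed.
y2 and y4 share exactly the 2 values {Mon, Tue}; by pigeonhole those values go to them, so strike Mon, Tue from y1, y5, y7.
y5 and y7 share exactly the 2 values {Fri, Sat}; by pigeonhole those values go to them, so strike Fri, Sat from y6.
Determined: y3=Wed. The other variables each still have more than one consistent value. That makes 1.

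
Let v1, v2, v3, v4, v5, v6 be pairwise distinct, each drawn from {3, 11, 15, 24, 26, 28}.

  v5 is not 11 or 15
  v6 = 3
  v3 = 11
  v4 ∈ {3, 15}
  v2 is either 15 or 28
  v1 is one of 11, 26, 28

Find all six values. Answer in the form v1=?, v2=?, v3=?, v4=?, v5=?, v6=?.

v3 has just one choice, so v3 = 11. Eliminate 11 elsewhere: v1.
v6's domain is down to {3}, so v6 = 3. Eliminate 3 elsewhere: v4, v5.
v4 must be 15 (only option left). Remove 15 from v2.
v2 has just one choice, so v2 = 28. Eliminate 28 elsewhere: v1, v5.
v1 has just one choice, so v1 = 26. Eliminate 26 elsewhere: v5.
v5 must be 24 (only option left).

v1=26, v2=28, v3=11, v4=15, v5=24, v6=3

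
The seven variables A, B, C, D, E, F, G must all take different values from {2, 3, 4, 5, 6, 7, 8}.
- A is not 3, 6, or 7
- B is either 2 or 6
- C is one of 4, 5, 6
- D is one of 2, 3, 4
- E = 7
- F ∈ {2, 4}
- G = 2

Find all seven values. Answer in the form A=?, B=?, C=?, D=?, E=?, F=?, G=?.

A=8, B=6, C=5, D=3, E=7, F=4, G=2

E's domain is down to {7}, so E = 7.
G's domain is down to {2}, so G = 2. Strike 2 from A, B, D, F.
That leaves B = 6. Strike 6 from C.
That leaves F = 4. Strike 4 from A, C, D.
C must be 5 (only option left). Eliminate 5 elsewhere: A.
D must be 3 (only option left).
A must be 8 (only option left).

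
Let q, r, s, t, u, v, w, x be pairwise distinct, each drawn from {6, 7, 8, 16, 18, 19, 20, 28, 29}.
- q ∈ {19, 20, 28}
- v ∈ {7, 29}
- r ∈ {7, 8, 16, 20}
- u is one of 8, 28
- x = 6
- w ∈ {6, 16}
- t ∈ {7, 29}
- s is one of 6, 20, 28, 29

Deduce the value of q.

19

x has just one choice, so x = 6. Remove 6 from s, w.
w's domain is down to {16}, so w = 16. Strike 16 from r.
Among the 6 still-open variables, 19 fits only q (and all 6 values in {7, 8, 19, 20, 28, 29} must be used), so q = 19.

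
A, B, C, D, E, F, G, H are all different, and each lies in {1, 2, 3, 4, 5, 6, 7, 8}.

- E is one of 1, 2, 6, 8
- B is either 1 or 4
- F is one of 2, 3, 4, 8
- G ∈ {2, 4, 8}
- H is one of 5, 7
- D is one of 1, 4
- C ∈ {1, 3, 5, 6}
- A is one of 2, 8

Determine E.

6

The 8 variables together cover exactly {1, 2, 3, 4, 5, 6, 7, 8} — 8 values for 8 variables — and 7 appears only in H's list, so H = 7.
The 7 still-open variables draw from only 7 values {1, 2, 3, 4, 5, 6, 8}, so each is used; only C can be 5, hence C = 5.
Among the 6 still-open variables, 3 fits only F (and all 6 values in {1, 2, 3, 4, 6, 8} must be used), so F = 3.
Among the 5 still-open variables, 6 fits only E (and all 5 values in {1, 2, 4, 6, 8} must be used), so E = 6.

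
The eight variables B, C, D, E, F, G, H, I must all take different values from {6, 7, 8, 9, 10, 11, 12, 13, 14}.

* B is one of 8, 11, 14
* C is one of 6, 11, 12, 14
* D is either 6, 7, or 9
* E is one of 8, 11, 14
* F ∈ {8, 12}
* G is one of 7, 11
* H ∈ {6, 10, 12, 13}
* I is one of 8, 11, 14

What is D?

B, E, I share exactly the 3 values {8, 11, 14}; by pigeonhole those values go to them, so strike 8, 11, 14 from C, F, G.
F's domain is down to {12}, so F = 12. Remove 12 from C, H.
G must be 7 (only option left). So D can't be 7.
C must be 6 (only option left). Remove 6 from D, H.
So D = 9.

9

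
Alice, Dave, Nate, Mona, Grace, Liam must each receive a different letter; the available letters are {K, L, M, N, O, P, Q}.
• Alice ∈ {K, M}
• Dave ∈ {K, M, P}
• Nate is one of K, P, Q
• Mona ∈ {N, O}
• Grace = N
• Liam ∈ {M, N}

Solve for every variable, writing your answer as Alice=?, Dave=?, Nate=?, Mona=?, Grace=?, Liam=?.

Alice=K, Dave=P, Nate=Q, Mona=O, Grace=N, Liam=M

Grace has just one choice, so Grace = N. Remove N from Mona, Liam.
That leaves Liam = M. Eliminate M elsewhere: Alice, Dave.
Alice has just one choice, so Alice = K. So Dave, Nate can't be K.
Dave must be P (only option left). Remove P from Nate.
That leaves Nate = Q.
Mona must be O (only option left).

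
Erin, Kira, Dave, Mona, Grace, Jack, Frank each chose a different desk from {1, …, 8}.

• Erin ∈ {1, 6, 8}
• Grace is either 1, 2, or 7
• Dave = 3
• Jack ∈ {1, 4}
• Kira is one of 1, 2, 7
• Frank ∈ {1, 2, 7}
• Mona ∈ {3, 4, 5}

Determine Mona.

5

Dave must be 3 (only option left). Eliminate 3 elsewhere: Mona.
Kira, Grace, Frank between them cover only {1, 2, 7} — a naked triple. Remove those values from Erin, Jack.
That leaves Jack = 4. Eliminate 4 elsewhere: Mona.
So Mona = 5.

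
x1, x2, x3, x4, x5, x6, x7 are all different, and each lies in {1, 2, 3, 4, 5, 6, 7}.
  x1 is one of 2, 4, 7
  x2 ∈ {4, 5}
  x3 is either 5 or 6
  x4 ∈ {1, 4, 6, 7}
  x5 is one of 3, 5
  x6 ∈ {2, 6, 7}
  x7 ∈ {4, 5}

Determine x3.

6

The 7 variables draw from only 7 values {1, 2, 3, 4, 5, 6, 7}, so each is used; only x4 can be 1, hence x4 = 1.
Among the 6 still-open variables, 3 fits only x5 (and all 6 values in {2, 3, 4, 5, 6, 7} must be used), so x5 = 3.
x2 and x7 share exactly the 2 values {4, 5}; by pigeonhole those values go to them, so strike 4, 5 from x1, x3.
So x3 = 6.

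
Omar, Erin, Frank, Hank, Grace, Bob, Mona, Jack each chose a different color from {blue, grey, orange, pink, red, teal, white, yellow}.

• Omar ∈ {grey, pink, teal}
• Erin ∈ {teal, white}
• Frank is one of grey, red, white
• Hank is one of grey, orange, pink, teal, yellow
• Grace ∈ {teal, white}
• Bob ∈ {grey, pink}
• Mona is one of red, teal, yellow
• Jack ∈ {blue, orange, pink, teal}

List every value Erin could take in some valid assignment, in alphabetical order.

teal, white

Among the 8 variables, blue fits only Jack (and all 8 values in {blue, grey, orange, pink, red, teal, white, yellow} must be used), so Jack = blue.
The 7 still-open variables together cover exactly {grey, orange, pink, red, teal, white, yellow} — 7 values for 7 variables — and orange appears only in Hank's list, so Hank = orange.
The 6 still-open variables together cover exactly {grey, pink, red, teal, white, yellow} — 6 values for 6 variables — and yellow appears only in Mona's list, so Mona = yellow.
Among the 5 still-open variables, red fits only Frank (and all 5 values in {grey, pink, red, teal, white} must be used), so Frank = red.
Erin and Grace between them cover only {teal, white} — a naked pair. Remove those values from Omar.
No further eliminations apply; Erin can still be any of teal, white.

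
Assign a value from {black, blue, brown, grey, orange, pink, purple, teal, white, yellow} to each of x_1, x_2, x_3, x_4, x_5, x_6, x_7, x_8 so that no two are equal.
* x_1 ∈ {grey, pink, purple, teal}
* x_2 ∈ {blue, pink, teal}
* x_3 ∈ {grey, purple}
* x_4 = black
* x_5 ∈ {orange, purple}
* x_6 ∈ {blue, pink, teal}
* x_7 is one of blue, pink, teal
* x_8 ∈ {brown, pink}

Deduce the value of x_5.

orange

x_4 must be black (only option left).
The 7 still-open variables together cover exactly {blue, brown, grey, orange, pink, purple, teal} — 7 values for 7 variables — and brown appears only in x_8's list, so x_8 = brown.
The 6 still-open variables draw from only 6 values {blue, grey, orange, pink, purple, teal}, so each is used; only x_5 can be orange, hence x_5 = orange.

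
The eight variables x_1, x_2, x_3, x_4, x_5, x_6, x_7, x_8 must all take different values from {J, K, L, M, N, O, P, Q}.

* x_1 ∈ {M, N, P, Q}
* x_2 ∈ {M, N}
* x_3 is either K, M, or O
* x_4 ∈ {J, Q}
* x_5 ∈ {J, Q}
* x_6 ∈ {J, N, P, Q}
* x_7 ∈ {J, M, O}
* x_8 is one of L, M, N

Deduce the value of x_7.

The 8 variables together cover exactly {J, K, L, M, N, O, P, Q} — 8 values for 8 variables — and K appears only in x_3's list, so x_3 = K.
Among the 7 still-open variables, L fits only x_8 (and all 7 values in {J, L, M, N, O, P, Q} must be used), so x_8 = L.
Among the 6 still-open variables, O fits only x_7 (and all 6 values in {J, M, N, O, P, Q} must be used), so x_7 = O.

O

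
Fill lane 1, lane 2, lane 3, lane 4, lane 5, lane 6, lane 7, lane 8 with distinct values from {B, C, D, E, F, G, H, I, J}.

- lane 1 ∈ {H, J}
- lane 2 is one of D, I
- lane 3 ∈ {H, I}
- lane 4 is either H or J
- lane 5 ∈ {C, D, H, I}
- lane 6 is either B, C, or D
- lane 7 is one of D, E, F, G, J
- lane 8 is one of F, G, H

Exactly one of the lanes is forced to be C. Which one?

lane 5

The 2 variables lane 1 and lane 4 are confined to {H, J}, which locks those values in; drop them from lane 3, lane 5, lane 7, lane 8.
That leaves lane 3 = I. Remove I from lane 2, lane 5.
That leaves lane 2 = D. Strike D from lane 5, lane 6, lane 7.
So C goes to lane 5.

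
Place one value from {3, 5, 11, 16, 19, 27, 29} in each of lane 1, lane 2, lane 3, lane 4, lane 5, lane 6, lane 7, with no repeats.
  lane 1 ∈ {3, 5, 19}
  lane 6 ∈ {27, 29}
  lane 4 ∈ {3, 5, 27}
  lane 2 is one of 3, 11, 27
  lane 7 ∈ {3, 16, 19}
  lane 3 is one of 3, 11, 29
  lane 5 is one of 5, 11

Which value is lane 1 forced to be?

The 7 variables draw from only 7 values {3, 5, 11, 16, 19, 27, 29}, so each is used; only lane 7 can be 16, hence lane 7 = 16.
The 6 still-open variables together cover exactly {3, 5, 11, 19, 27, 29} — 6 values for 6 variables — and 19 appears only in lane 1's list, so lane 1 = 19.

19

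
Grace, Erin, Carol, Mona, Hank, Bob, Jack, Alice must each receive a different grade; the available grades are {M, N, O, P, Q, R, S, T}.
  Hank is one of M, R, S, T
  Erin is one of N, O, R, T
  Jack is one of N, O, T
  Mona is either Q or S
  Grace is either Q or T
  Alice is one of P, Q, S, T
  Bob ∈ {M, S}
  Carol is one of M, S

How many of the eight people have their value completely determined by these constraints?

4

The 8 variables together cover exactly {M, N, O, P, Q, R, S, T} — 8 values for 8 variables — and P appears only in Alice's list, so Alice = P.
Carol and Bob share exactly the 2 values {M, S}; by pigeonhole those values go to them, so strike M, S from Mona, Hank.
That leaves Mona = Q. So Grace can't be Q.
Grace must be T (only option left). Strike T from Erin, Hank, Jack.
That leaves Hank = R. So Erin can't be R.
Determined: Grace=T, Mona=Q, Hank=R, Alice=P. The other people each still have more than one consistent value. That makes 4.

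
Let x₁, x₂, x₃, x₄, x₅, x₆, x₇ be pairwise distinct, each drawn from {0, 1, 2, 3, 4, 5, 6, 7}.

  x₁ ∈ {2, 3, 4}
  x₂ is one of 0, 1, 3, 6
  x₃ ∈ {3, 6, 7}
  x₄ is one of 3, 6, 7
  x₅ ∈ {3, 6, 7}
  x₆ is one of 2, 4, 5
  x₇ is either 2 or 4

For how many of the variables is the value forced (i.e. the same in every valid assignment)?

1

x₃, x₄, x₅ share exactly the 3 values {3, 6, 7}; by pigeonhole those values go to them, so strike 3, 6, 7 from x₁, x₂.
The 2 variables x₁ and x₇ are confined to {2, 4}, which locks those values in; drop them from x₆.
x₆'s domain is down to {5}, so x₆ = 5.
Determined: x₆=5. The other variables each still have more than one consistent value. That makes 1.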